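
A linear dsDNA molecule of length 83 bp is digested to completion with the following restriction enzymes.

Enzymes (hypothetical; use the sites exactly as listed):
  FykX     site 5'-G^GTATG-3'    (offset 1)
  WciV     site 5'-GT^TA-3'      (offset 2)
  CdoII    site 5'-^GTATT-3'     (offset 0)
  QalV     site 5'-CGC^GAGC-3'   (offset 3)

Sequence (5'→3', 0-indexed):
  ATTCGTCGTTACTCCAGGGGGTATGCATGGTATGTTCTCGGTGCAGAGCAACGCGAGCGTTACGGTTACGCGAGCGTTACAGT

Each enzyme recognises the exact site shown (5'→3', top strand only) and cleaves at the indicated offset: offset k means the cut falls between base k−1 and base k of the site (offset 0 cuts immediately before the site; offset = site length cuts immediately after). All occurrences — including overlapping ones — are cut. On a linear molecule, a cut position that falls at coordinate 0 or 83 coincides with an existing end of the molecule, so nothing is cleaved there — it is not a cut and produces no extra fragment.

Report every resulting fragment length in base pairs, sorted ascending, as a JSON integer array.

Per-enzyme occurrences:
  FykX GGTATG/1: at [19, 28] ⇒ [20, 29]
  WciV GTTA/2: at [7, 58, 64, 75] ⇒ [9, 60, 66, 77]
  CdoII (GTATT, off=0): no sites
  QalV CGCGAGC/3: at [51, 68] ⇒ [54, 71]

Pooled cuts: [9, 20, 29, 54, 60, 66, 71, 77]

Fragments:
  [0,9): 9 bp
  [9,20): 11 bp
  [20,29): 9 bp
  [29,54): 25 bp
  [54,60): 6 bp
  [60,66): 6 bp
  [66,71): 5 bp
  [71,77): 6 bp
  [77,83): 6 bp

[5,6,6,6,6,9,9,11,25]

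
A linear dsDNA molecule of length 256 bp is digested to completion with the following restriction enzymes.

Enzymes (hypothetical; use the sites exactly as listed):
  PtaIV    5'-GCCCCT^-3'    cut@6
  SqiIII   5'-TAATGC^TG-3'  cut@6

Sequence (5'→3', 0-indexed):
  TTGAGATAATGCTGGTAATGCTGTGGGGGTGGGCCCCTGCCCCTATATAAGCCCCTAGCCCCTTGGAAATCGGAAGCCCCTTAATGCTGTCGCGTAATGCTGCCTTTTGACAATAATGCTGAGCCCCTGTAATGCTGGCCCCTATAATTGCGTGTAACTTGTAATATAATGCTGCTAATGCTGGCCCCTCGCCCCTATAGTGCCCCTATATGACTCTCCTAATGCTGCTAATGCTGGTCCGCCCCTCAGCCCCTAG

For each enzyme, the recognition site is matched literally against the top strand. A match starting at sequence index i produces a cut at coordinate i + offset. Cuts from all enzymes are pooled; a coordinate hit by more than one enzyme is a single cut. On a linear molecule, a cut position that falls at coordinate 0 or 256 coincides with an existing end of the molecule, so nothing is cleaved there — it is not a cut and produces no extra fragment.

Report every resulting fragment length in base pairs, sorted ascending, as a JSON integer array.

[2,6,6,7,7,7,8,8,8,9,9,9,9,11,12,12,12,13,17,18,18,19,29]

Scan for sites:
  PtaIV GCCCCT/6: at [32, 38, 50, 57, 75, 122, 137, 183, 190, 201, 240, 248] ⇒ [38, 44, 56, 63, 81, 128, 143, 189, 196, 207, 246, 254]
  SqiIII TAATGCTG/6: at [6, 15, 81, 94, 113, 129, 166, 175, 219, 228] ⇒ [12, 21, 87, 100, 119, 135, 172, 181, 225, 234]

All cut coordinates (distinct, sorted): [12, 21, 38, 44, 56, 63, 81, 87, 100, 119, 128, 135, 143, 172, 181, 189, 196, 207, 225, 234, 246, 254]

Fragment lengths:
  [0,12): 12 bp
  [12,21): 9 bp
  [21,38): 17 bp
  [38,44): 6 bp
  [44,56): 12 bp
  [56,63): 7 bp
  [63,81): 18 bp
  [81,87): 6 bp
  [87,100): 13 bp
  [100,119): 19 bp
  [119,128): 9 bp
  [128,135): 7 bp
  [135,143): 8 bp
  [143,172): 29 bp
  [172,181): 9 bp
  [181,189): 8 bp
  [189,196): 7 bp
  [196,207): 11 bp
  [207,225): 18 bp
  [225,234): 9 bp
  [234,246): 12 bp
  [246,254): 8 bp
  [254,256): 2 bp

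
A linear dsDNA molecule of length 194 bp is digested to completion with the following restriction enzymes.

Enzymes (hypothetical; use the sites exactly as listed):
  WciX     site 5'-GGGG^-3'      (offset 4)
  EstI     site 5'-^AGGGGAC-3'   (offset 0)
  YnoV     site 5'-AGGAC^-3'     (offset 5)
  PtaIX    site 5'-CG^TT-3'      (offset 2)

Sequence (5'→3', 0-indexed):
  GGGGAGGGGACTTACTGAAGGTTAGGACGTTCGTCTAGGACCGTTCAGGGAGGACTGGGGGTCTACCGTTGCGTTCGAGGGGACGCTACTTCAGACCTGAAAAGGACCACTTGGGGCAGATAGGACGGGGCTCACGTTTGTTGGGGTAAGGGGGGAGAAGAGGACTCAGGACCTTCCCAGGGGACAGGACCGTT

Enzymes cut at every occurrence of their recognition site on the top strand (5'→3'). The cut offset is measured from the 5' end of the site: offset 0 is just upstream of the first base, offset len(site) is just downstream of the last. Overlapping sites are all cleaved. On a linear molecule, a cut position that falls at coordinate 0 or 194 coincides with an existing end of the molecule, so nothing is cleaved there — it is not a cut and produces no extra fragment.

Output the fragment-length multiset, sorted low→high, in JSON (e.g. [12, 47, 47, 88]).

Site scan:
  WciX (GGGG, off=4): starts [0, 5, 56, 57, 78, 112, 126, 142, 149, 150, 151, 179] → cuts [4, 9, 60, 61, 82, 116, 130, 146, 153, 154, 155, 183]
  EstI (AGGGGAC, off=0): starts [4, 77, 178] → cuts [4, 77, 178]
  YnoV (AGGAC, off=5): starts [23, 36, 50, 102, 121, 160, 167, 185] → cuts [28, 41, 55, 107, 126, 165, 172, 190]
  PtaIX (CGTT, off=2): starts [27, 41, 66, 71, 134, 190] → cuts [29, 43, 68, 73, 136, 192]

Pooled cuts: [4, 9, 28, 29, 41, 43, 55, 60, 61, 68, 73, 77, 82, 107, 116, 126, 130, 136, 146, 153, 154, 155, 165, 172, 178, 183, 190, 192]

Fragments:
  [0,4): 4 bp
  [4,9): 5 bp
  [9,28): 19 bp
  [28,29): 1 bp
  [29,41): 12 bp
  [41,43): 2 bp
  [43,55): 12 bp
  [55,60): 5 bp
  [60,61): 1 bp
  [61,68): 7 bp
  [68,73): 5 bp
  [73,77): 4 bp
  [77,82): 5 bp
  [82,107): 25 bp
  [107,116): 9 bp
  [116,126): 10 bp
  [126,130): 4 bp
  [130,136): 6 bp
  [136,146): 10 bp
  [146,153): 7 bp
  [153,154): 1 bp
  [154,155): 1 bp
  [155,165): 10 bp
  [165,172): 7 bp
  [172,178): 6 bp
  [178,183): 5 bp
  [183,190): 7 bp
  [190,192): 2 bp
  [192,194): 2 bp

[1,1,1,1,2,2,2,4,4,4,5,5,5,5,5,6,6,7,7,7,7,9,10,10,10,12,12,19,25]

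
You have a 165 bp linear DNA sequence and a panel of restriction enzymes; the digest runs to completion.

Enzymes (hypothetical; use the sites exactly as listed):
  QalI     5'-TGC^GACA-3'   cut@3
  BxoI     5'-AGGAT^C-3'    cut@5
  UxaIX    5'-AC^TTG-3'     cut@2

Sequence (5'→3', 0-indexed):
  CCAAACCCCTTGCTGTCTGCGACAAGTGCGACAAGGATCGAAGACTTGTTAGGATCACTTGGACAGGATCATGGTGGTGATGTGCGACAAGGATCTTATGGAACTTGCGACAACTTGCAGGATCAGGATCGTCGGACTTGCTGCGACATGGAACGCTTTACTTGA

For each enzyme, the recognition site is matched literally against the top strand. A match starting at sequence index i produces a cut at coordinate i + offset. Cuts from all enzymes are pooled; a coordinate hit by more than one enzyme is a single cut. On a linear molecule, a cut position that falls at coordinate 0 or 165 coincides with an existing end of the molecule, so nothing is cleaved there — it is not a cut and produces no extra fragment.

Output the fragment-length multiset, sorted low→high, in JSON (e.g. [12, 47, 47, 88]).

[3,4,4,6,6,7,7,8,9,9,9,9,10,10,11,16,17,20]

Per-enzyme occurrences:
  QalI TGCGACA/3: at [17, 26, 82, 105, 141] ⇒ [20, 29, 85, 108, 144]
  BxoI AGGATC/5: at [33, 50, 64, 89, 118, 124] ⇒ [38, 55, 69, 94, 123, 129]
  UxaIX ACTTG/2: at [43, 56, 102, 112, 135, 159] ⇒ [45, 58, 104, 114, 137, 161]

All cut coordinates (distinct, sorted): [20, 29, 38, 45, 55, 58, 69, 85, 94, 104, 108, 114, 123, 129, 137, 144, 161]

Fragment lengths:
  [0,20): 20 bp
  [20,29): 9 bp
  [29,38): 9 bp
  [38,45): 7 bp
  [45,55): 10 bp
  [55,58): 3 bp
  [58,69): 11 bp
  [69,85): 16 bp
  [85,94): 9 bp
  [94,104): 10 bp
  [104,108): 4 bp
  [108,114): 6 bp
  [114,123): 9 bp
  [123,129): 6 bp
  [129,137): 8 bp
  [137,144): 7 bp
  [144,161): 17 bp
  [161,165): 4 bp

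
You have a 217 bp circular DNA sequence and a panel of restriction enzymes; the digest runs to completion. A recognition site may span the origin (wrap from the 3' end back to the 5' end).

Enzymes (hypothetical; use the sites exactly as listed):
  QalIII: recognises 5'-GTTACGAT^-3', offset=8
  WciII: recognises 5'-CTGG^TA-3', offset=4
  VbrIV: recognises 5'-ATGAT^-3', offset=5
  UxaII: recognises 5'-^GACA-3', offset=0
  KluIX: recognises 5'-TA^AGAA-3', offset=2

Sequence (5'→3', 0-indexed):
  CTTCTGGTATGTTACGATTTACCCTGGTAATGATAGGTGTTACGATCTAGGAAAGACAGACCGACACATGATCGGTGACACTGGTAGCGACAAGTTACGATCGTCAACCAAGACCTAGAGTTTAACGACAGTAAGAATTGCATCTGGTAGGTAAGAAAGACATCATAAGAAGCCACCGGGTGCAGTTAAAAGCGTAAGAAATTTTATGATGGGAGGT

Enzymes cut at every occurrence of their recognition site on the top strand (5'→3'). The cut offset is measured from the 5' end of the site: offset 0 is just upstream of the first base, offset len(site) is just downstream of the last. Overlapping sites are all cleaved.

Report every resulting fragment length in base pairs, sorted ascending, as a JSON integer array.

Site scan:
  QalIII (GTTACGAT, off=8): starts [10, 38, 93] → cuts [18, 46, 101]
  WciII (CTGGTA, off=4): starts [3, 23, 80, 143] → cuts [7, 27, 84, 147]
  VbrIV (ATGAT, off=5): starts [29, 67, 205] → cuts [34, 72, 210]
  UxaII (GACA, off=0): starts [54, 62, 76, 88, 126, 158] → cuts [54, 62, 76, 88, 126, 158]
  KluIX (TAAGAA, off=2): starts [131, 151, 165, 194] → cuts [133, 153, 167, 196]

All cut coordinates (distinct, sorted): [7, 18, 27, 34, 46, 54, 62, 72, 76, 84, 88, 101, 126, 133, 147, 153, 158, 167, 196, 210]

Fragments:
  7→18: 11 bp
  18→27: 9 bp
  27→34: 7 bp
  34→46: 12 bp
  46→54: 8 bp
  54→62: 8 bp
  62→72: 10 bp
  72→76: 4 bp
  76→84: 8 bp
  84→88: 4 bp
  88→101: 13 bp
  101→126: 25 bp
  126→133: 7 bp
  133→147: 14 bp
  147→153: 6 bp
  153→158: 5 bp
  158→167: 9 bp
  167→196: 29 bp
  196→210: 14 bp
  210→7 (wrap): 217-210+7 = 14 bp

[4,4,5,6,7,7,8,8,8,9,9,10,11,12,13,14,14,14,25,29]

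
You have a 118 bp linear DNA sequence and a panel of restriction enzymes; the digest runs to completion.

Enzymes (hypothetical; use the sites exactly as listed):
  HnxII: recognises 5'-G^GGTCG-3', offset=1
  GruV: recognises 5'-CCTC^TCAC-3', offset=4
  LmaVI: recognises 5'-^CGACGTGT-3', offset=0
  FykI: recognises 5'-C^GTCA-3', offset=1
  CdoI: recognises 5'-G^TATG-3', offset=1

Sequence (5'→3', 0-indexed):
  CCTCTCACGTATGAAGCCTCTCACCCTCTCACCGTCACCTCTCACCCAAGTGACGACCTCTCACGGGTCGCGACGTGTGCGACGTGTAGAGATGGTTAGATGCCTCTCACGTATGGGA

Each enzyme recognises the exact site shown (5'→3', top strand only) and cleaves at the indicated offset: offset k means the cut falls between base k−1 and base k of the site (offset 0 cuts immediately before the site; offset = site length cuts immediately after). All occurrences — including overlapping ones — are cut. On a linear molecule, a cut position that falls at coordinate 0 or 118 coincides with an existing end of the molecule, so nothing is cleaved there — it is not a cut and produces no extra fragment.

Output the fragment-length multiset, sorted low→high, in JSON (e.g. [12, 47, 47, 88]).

[4,5,5,5,5,5,7,8,8,9,11,19,27]

Scan for sites:
  HnxII GGGTCG/1: at [64] ⇒ [65]
  GruV CCTCTCAC/4: at [0, 16, 24, 37, 56, 102] ⇒ [4, 20, 28, 41, 60, 106]
  LmaVI CGACGTGT/0: at [70, 79] ⇒ [70, 79]
  FykI CGTCA/1: at [32] ⇒ [33]
  CdoI GTATG/1: at [8, 110] ⇒ [9, 111]

All cut coordinates (distinct, sorted): [4, 9, 20, 28, 33, 41, 60, 65, 70, 79, 106, 111]

Fragment lengths:
  [0,4): 4 bp
  [4,9): 5 bp
  [9,20): 11 bp
  [20,28): 8 bp
  [28,33): 5 bp
  [33,41): 8 bp
  [41,60): 19 bp
  [60,65): 5 bp
  [65,70): 5 bp
  [70,79): 9 bp
  [79,106): 27 bp
  [106,111): 5 bp
  [111,118): 7 bp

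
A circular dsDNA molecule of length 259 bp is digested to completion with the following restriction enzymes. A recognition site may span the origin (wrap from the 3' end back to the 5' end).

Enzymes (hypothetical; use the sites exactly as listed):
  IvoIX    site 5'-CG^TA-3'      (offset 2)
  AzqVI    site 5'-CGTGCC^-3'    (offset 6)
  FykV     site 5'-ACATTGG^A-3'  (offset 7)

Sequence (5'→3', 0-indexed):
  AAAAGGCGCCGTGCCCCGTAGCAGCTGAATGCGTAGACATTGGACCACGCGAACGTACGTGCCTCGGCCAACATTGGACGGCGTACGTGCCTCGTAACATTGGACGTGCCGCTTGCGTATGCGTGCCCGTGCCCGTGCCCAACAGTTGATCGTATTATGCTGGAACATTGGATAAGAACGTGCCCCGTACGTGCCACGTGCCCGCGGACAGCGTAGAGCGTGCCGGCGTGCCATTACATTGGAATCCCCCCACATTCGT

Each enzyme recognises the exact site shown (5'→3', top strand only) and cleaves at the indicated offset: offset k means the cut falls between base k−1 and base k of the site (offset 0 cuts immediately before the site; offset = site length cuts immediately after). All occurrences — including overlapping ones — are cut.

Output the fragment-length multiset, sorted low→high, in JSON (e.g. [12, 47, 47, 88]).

[3,3,3,6,6,6,7,7,7,8,8,8,8,9,10,10,10,11,11,12,13,13,14,15,16,16,19]

Scan for sites:
  IvoIX (CGTA, off=2): starts [16, 31, 53, 81, 92, 115, 150, 185, 211, 256] → cuts [18, 33, 55, 83, 94, 117, 152, 187, 213, 258]
  AzqVI (CGTGCC, off=6): starts [9, 57, 85, 104, 121, 127, 133, 178, 189, 196, 218, 226] → cuts [15, 63, 91, 110, 127, 133, 139, 184, 195, 202, 224, 232]
  FykV (ACATTGGA, off=7): starts [36, 70, 96, 164, 235] → cuts [43, 77, 103, 171, 242]

All cut coordinates (distinct, sorted): [15, 18, 33, 43, 55, 63, 77, 83, 91, 94, 103, 110, 117, 127, 133, 139, 152, 171, 184, 187, 195, 202, 213, 224, 232, 242, 258]

Fragments:
  15→18: 3 bp
  18→33: 15 bp
  33→43: 10 bp
  43→55: 12 bp
  55→63: 8 bp
  63→77: 14 bp
  77→83: 6 bp
  83→91: 8 bp
  91→94: 3 bp
  94→103: 9 bp
  103→110: 7 bp
  110→117: 7 bp
  117→127: 10 bp
  127→133: 6 bp
  133→139: 6 bp
  139→152: 13 bp
  152→171: 19 bp
  171→184: 13 bp
  184→187: 3 bp
  187→195: 8 bp
  195→202: 7 bp
  202→213: 11 bp
  213→224: 11 bp
  224→232: 8 bp
  232→242: 10 bp
  242→258: 16 bp
  258→15 (wrap): 259-258+15 = 16 bp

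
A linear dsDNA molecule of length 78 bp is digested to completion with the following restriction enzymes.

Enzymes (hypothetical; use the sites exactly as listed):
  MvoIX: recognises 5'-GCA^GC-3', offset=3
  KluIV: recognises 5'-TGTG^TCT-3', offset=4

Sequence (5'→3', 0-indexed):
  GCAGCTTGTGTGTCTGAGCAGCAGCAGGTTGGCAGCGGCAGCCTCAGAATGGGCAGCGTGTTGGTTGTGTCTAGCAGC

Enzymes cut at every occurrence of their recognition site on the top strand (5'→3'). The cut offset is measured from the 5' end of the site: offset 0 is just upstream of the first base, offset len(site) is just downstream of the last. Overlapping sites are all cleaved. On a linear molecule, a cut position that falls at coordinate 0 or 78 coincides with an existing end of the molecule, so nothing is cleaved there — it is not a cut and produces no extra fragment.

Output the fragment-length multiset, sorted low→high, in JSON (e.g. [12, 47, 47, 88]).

Site scan:
  MvoIX (GCAGC, off=3): starts [0, 17, 20, 31, 37, 52, 73] → cuts [3, 20, 23, 34, 40, 55, 76]
  KluIV (TGTGTCT, off=4): starts [8, 65] → cuts [12, 69]

Pooled cuts: [3, 12, 20, 23, 34, 40, 55, 69, 76]

Fragments:
  [0,3): 3 bp
  [3,12): 9 bp
  [12,20): 8 bp
  [20,23): 3 bp
  [23,34): 11 bp
  [34,40): 6 bp
  [40,55): 15 bp
  [55,69): 14 bp
  [69,76): 7 bp
  [76,78): 2 bp

[2,3,3,6,7,8,9,11,14,15]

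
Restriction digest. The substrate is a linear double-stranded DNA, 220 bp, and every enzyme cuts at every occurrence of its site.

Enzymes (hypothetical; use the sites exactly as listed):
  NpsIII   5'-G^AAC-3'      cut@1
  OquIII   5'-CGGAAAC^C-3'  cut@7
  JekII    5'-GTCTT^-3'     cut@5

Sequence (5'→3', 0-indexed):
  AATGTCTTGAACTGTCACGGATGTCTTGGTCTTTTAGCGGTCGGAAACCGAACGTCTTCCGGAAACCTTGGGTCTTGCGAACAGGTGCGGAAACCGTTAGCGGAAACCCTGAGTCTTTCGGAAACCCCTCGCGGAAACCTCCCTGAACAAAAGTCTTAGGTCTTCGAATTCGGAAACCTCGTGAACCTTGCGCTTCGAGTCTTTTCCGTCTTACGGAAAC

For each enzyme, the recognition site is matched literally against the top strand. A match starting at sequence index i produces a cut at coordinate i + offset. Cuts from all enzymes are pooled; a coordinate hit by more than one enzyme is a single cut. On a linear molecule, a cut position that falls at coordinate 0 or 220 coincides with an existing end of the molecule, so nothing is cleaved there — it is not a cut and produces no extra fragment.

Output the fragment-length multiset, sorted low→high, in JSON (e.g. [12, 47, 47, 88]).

Per-enzyme occurrences:
  NpsIII GAAC/1: at [8, 49, 78, 144, 182] ⇒ [9, 50, 79, 145, 183]
  OquIII CGGAAACC/7: at [41, 59, 87, 100, 118, 131, 170] ⇒ [48, 66, 94, 107, 125, 138, 177]
  JekII GTCTT/5: at [3, 22, 28, 53, 71, 112, 152, 159, 198, 207] ⇒ [8, 27, 33, 58, 76, 117, 157, 164, 203, 212]

All cut coordinates (distinct, sorted): [8, 9, 27, 33, 48, 50, 58, 66, 76, 79, 94, 107, 117, 125, 138, 145, 157, 164, 177, 183, 203, 212]

Fragment lengths:
  [0,8): 8 bp
  [8,9): 1 bp
  [9,27): 18 bp
  [27,33): 6 bp
  [33,48): 15 bp
  [48,50): 2 bp
  [50,58): 8 bp
  [58,66): 8 bp
  [66,76): 10 bp
  [76,79): 3 bp
  [79,94): 15 bp
  [94,107): 13 bp
  [107,117): 10 bp
  [117,125): 8 bp
  [125,138): 13 bp
  [138,145): 7 bp
  [145,157): 12 bp
  [157,164): 7 bp
  [164,177): 13 bp
  [177,183): 6 bp
  [183,203): 20 bp
  [203,212): 9 bp
  [212,220): 8 bp

[1,2,3,6,6,7,7,8,8,8,8,8,9,10,10,12,13,13,13,15,15,18,20]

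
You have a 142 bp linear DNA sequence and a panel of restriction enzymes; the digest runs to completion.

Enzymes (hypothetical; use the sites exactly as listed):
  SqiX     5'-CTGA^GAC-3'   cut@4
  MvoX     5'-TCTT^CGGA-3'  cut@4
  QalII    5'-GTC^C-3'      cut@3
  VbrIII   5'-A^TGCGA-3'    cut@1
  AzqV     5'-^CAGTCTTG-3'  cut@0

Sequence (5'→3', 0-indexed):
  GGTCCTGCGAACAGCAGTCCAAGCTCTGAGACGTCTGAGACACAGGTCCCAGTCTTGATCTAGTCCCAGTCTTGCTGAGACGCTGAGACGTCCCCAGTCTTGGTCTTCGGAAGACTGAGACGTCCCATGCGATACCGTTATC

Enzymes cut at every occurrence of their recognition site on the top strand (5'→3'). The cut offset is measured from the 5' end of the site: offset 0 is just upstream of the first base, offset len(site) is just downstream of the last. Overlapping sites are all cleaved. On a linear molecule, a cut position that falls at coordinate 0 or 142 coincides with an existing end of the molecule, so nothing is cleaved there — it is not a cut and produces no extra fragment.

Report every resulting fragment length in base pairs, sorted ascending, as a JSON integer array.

Per-enzyme occurrences:
  SqiX CTGAGAC/4: at [25, 34, 74, 82, 114] ⇒ [29, 38, 78, 86, 118]
  MvoX TCTTCGGA/4: at [103] ⇒ [107]
  QalII GTCC/3: at [1, 16, 45, 62, 89, 121] ⇒ [4, 19, 48, 65, 92, 124]
  VbrIII ATGCGA/1: at [126] ⇒ [127]
  AzqV CAGTCTTG/0: at [49, 66, 94] ⇒ [49, 66, 94]

All cut coordinates (distinct, sorted): [4, 19, 29, 38, 48, 49, 65, 66, 78, 86, 92, 94, 107, 118, 124, 127]

Fragments:
  [0,4): 4 bp
  [4,19): 15 bp
  [19,29): 10 bp
  [29,38): 9 bp
  [38,48): 10 bp
  [48,49): 1 bp
  [49,65): 16 bp
  [65,66): 1 bp
  [66,78): 12 bp
  [78,86): 8 bp
  [86,92): 6 bp
  [92,94): 2 bp
  [94,107): 13 bp
  [107,118): 11 bp
  [118,124): 6 bp
  [124,127): 3 bp
  [127,142): 15 bp

[1,1,2,3,4,6,6,8,9,10,10,11,12,13,15,15,16]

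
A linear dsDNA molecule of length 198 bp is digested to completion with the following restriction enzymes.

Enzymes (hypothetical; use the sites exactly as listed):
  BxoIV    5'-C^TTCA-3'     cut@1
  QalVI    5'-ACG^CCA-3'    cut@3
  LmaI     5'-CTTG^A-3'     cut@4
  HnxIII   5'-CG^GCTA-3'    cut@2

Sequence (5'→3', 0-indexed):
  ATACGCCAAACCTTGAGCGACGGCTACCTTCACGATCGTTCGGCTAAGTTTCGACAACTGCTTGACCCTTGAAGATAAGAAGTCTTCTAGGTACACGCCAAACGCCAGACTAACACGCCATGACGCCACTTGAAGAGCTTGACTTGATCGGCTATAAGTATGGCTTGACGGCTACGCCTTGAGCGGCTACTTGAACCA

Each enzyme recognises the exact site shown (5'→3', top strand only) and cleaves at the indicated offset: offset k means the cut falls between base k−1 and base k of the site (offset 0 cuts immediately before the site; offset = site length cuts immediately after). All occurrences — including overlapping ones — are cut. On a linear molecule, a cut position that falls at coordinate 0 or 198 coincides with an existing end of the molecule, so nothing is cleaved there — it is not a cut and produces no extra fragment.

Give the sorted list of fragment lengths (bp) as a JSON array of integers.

[3,4,4,5,5,5,6,7,7,7,7,8,8,9,10,11,13,14,17,22,26]

Scan for sites:
  BxoIV CTTCA/1: at [27] ⇒ [28]
  QalVI ACGCCA/3: at [2, 94, 101, 114, 122] ⇒ [5, 97, 104, 117, 125]
  LmaI CTTGA/4: at [11, 60, 67, 128, 137, 142, 163, 177, 189] ⇒ [15, 64, 71, 132, 141, 146, 167, 181, 193]
  HnxIII CGGCTA/2: at [20, 40, 148, 168, 183] ⇒ [22, 42, 150, 170, 185]

Pooled cuts: [5, 15, 22, 28, 42, 64, 71, 97, 104, 117, 125, 132, 141, 146, 150, 167, 170, 181, 185, 193]

Fragments:
  [0,5): 5 bp
  [5,15): 10 bp
  [15,22): 7 bp
  [22,28): 6 bp
  [28,42): 14 bp
  [42,64): 22 bp
  [64,71): 7 bp
  [71,97): 26 bp
  [97,104): 7 bp
  [104,117): 13 bp
  [117,125): 8 bp
  [125,132): 7 bp
  [132,141): 9 bp
  [141,146): 5 bp
  [146,150): 4 bp
  [150,167): 17 bp
  [167,170): 3 bp
  [170,181): 11 bp
  [181,185): 4 bp
  [185,193): 8 bp
  [193,198): 5 bp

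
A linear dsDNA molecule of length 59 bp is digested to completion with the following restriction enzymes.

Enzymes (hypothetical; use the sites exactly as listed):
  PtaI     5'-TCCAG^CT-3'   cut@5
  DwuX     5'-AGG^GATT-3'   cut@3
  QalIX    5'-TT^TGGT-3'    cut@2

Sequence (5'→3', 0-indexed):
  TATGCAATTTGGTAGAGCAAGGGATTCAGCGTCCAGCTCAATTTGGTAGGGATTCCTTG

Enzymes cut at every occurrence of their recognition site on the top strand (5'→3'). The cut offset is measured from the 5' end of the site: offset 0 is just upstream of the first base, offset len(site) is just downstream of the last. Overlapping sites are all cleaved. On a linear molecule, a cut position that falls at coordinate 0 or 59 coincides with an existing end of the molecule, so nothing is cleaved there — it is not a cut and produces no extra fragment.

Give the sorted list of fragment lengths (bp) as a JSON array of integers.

[7,7,9,9,13,14]

Per-enzyme occurrences:
  PtaI TCCAGCT/5: at [31] ⇒ [36]
  DwuX AGGGATT/3: at [19, 47] ⇒ [22, 50]
  QalIX TTTGGT/2: at [7, 41] ⇒ [9, 43]

Pooled cuts: [9, 22, 36, 43, 50]

Fragments:
  [0,9): 9 bp
  [9,22): 13 bp
  [22,36): 14 bp
  [36,43): 7 bp
  [43,50): 7 bp
  [50,59): 9 bp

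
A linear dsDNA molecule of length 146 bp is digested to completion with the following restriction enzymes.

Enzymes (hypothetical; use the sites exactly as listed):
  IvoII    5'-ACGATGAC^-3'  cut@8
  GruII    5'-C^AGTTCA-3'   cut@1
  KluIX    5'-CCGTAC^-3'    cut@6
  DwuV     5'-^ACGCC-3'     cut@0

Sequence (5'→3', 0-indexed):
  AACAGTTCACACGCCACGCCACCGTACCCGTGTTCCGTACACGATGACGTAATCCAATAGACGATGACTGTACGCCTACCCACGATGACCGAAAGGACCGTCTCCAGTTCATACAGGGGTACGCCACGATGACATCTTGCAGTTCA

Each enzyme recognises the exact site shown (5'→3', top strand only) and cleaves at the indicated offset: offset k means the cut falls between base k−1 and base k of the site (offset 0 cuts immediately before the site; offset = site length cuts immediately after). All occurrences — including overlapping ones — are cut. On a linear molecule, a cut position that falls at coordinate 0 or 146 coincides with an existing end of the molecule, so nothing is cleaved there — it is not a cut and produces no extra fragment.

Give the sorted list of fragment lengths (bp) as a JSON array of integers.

[3,3,5,6,7,7,8,12,13,13,15,16,18,20]

Per-enzyme occurrences:
  IvoII (ACGATGAC, off=8): starts [40, 60, 81, 125] → cuts [48, 68, 89, 133]
  GruII (CAGTTCA, off=1): starts [2, 104, 139] → cuts [3, 105, 140]
  KluIX (CCGTAC, off=6): starts [21, 34] → cuts [27, 40]
  DwuV (ACGCC, off=0): starts [10, 15, 71, 120] → cuts [10, 15, 71, 120]

Pooled cuts: [3, 10, 15, 27, 40, 48, 68, 71, 89, 105, 120, 133, 140]

Fragment lengths:
  [0,3): 3 bp
  [3,10): 7 bp
  [10,15): 5 bp
  [15,27): 12 bp
  [27,40): 13 bp
  [40,48): 8 bp
  [48,68): 20 bp
  [68,71): 3 bp
  [71,89): 18 bp
  [89,105): 16 bp
  [105,120): 15 bp
  [120,133): 13 bp
  [133,140): 7 bp
  [140,146): 6 bp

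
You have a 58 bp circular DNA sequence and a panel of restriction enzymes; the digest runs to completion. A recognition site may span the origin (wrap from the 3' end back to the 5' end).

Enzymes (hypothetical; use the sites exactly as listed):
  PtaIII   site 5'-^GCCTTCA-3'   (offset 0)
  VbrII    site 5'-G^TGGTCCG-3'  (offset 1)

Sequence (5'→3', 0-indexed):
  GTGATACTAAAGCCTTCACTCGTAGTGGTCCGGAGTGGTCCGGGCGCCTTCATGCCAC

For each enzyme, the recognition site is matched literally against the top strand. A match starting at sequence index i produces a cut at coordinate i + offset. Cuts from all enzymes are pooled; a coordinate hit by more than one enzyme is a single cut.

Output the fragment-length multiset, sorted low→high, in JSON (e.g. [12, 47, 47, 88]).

Scan for sites:
  PtaIII (GCCTTCA, off=0): starts [11, 45] → cuts [11, 45]
  VbrII (GTGGTCCG, off=1): starts [24, 34] → cuts [25, 35]

All cut coordinates (distinct, sorted): [11, 25, 35, 45]

Fragment lengths:
  11→25: 14 bp
  25→35: 10 bp
  35→45: 10 bp
  45→11 (wrap): 58-45+11 = 24 bp

[10,10,14,24]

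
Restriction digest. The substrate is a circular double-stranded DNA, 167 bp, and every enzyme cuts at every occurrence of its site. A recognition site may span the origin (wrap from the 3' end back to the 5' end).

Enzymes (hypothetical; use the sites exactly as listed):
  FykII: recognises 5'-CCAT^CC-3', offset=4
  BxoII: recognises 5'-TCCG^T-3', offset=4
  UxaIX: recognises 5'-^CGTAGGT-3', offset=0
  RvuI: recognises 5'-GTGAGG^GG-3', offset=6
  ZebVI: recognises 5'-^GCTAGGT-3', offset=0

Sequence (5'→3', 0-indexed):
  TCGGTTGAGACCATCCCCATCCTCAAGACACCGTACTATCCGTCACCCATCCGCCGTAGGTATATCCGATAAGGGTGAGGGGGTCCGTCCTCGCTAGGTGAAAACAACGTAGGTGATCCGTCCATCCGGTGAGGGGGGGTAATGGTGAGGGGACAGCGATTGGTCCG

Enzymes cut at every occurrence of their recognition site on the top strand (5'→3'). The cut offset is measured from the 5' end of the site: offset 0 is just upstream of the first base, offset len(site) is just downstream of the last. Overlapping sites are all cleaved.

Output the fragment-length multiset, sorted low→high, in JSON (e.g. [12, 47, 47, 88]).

[4,5,5,6,7,8,9,13,14,15,16,17,22,26]

Site scan:
  FykII CCATCC/4: at [10, 16, 46, 121] ⇒ [14, 20, 50, 125]
  BxoII TCCGT/4: at [38, 83, 116, 163] ⇒ [0, 42, 87, 120]
  UxaIX CGTAGGT/0: at [54, 107] ⇒ [54, 107]
  RvuI GTGAGGGG/6: at [74, 128, 144] ⇒ [80, 134, 150]
  ZebVI GCTAGGT/0: at [92] ⇒ [92]

All cut coordinates (distinct, sorted): [0, 14, 20, 42, 50, 54, 80, 87, 92, 107, 120, 125, 134, 150]

Fragments:
  0→14: 14 bp
  14→20: 6 bp
  20→42: 22 bp
  42→50: 8 bp
  50→54: 4 bp
  54→80: 26 bp
  80→87: 7 bp
  87→92: 5 bp
  92→107: 15 bp
  107→120: 13 bp
  120→125: 5 bp
  125→134: 9 bp
  134→150: 16 bp
  150→0 (wrap): 167-150+0 = 17 bp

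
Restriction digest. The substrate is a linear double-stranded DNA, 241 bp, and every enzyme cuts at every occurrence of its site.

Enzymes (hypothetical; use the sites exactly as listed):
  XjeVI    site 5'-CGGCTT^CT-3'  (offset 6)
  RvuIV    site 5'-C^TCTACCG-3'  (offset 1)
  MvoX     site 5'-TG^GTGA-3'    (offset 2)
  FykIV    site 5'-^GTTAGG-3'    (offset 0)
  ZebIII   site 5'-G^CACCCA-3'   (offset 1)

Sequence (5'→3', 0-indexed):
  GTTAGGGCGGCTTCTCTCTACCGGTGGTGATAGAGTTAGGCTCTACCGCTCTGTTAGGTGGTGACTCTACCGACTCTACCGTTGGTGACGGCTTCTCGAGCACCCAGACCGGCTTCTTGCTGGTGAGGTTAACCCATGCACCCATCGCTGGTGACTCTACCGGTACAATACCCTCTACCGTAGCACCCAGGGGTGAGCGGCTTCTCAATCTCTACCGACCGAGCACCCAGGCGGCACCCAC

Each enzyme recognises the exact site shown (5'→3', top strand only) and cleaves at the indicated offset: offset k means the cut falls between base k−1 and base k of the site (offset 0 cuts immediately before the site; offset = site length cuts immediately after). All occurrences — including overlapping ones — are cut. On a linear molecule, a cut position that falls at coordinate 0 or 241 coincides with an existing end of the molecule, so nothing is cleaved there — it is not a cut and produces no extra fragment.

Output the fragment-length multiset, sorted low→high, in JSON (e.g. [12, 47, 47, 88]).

[3,5,5,6,7,7,7,7,8,8,9,10,10,10,10,11,11,12,13,13,15,16,18,20]

Per-enzyme occurrences:
  XjeVI CGGCTTCT/6: at [7, 88, 109, 197] ⇒ [13, 94, 115, 203]
  RvuIV CTCTACCG/1: at [15, 40, 64, 73, 154, 172, 209] ⇒ [16, 41, 65, 74, 155, 173, 210]
  MvoX TGGTGA/2: at [24, 58, 82, 120, 148] ⇒ [26, 60, 84, 122, 150]
  FykIV GTTAGG/0: at [0, 34, 52] ⇒ [34, 52] (position 0 is a terminus of the linear molecule — no cut)
  ZebIII GCACCCA/1: at [99, 137, 182, 222, 233] ⇒ [100, 138, 183, 223, 234]

All cut coordinates (distinct, sorted): [13, 16, 26, 34, 41, 52, 60, 65, 74, 84, 94, 100, 115, 122, 138, 150, 155, 173, 183, 203, 210, 223, 234]

Fragments:
  [0,13): 13 bp
  [13,16): 3 bp
  [16,26): 10 bp
  [26,34): 8 bp
  [34,41): 7 bp
  [41,52): 11 bp
  [52,60): 8 bp
  [60,65): 5 bp
  [65,74): 9 bp
  [74,84): 10 bp
  [84,94): 10 bp
  [94,100): 6 bp
  [100,115): 15 bp
  [115,122): 7 bp
  [122,138): 16 bp
  [138,150): 12 bp
  [150,155): 5 bp
  [155,173): 18 bp
  [173,183): 10 bp
  [183,203): 20 bp
  [203,210): 7 bp
  [210,223): 13 bp
  [223,234): 11 bp
  [234,241): 7 bp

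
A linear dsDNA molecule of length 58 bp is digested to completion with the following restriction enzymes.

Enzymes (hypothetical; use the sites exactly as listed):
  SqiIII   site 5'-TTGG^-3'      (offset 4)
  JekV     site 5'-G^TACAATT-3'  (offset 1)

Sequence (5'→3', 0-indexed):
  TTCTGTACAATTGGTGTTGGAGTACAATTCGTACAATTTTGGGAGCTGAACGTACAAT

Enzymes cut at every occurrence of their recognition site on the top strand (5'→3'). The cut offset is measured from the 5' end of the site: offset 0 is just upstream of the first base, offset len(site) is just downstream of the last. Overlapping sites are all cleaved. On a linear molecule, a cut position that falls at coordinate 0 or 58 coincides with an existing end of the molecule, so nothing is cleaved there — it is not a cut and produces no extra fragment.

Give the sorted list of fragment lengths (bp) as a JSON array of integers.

Scan for sites:
  SqiIII (TTGG, off=4): starts [10, 16, 38] → cuts [14, 20, 42]
  JekV (GTACAATT, off=1): starts [4, 21, 30] → cuts [5, 22, 31]

All cut coordinates (distinct, sorted): [5, 14, 20, 22, 31, 42]

Fragment lengths:
  [0,5): 5 bp
  [5,14): 9 bp
  [14,20): 6 bp
  [20,22): 2 bp
  [22,31): 9 bp
  [31,42): 11 bp
  [42,58): 16 bp

[2,5,6,9,9,11,16]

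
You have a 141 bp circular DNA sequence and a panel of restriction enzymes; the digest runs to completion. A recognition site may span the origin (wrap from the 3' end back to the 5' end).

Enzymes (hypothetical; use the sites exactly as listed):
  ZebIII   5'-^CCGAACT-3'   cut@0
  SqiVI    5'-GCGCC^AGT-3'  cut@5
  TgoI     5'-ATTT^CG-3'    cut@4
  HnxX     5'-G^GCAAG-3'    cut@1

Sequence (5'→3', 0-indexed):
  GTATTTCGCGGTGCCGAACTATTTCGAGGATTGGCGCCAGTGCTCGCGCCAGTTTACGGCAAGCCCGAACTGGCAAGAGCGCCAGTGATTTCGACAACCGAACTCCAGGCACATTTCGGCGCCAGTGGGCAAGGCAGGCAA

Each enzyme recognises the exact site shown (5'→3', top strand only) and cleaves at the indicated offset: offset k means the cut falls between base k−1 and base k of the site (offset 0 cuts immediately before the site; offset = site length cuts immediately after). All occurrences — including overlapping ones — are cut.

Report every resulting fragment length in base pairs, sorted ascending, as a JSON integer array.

[5,6,6,7,7,8,8,8,9,10,11,11,12,14,19]

Scan for sites:
  ZebIII CCGAACT/0: at [13, 64, 97] ⇒ [13, 64, 97]
  SqiVI GCGCCAGT/5: at [33, 45, 78, 118] ⇒ [38, 50, 83, 123]
  TgoI ATTTCG/4: at [2, 20, 87, 112] ⇒ [6, 24, 91, 116]
  HnxX GGCAAG/1: at [57, 71, 127, 136] ⇒ [58, 72, 128, 137]

Pooled cuts: [6, 13, 24, 38, 50, 58, 64, 72, 83, 91, 97, 116, 123, 128, 137]

Fragments:
  6→13: 7 bp
  13→24: 11 bp
  24→38: 14 bp
  38→50: 12 bp
  50→58: 8 bp
  58→64: 6 bp
  64→72: 8 bp
  72→83: 11 bp
  83→91: 8 bp
  91→97: 6 bp
  97→116: 19 bp
  116→123: 7 bp
  123→128: 5 bp
  128→137: 9 bp
  137→6 (wrap): 141-137+6 = 10 bp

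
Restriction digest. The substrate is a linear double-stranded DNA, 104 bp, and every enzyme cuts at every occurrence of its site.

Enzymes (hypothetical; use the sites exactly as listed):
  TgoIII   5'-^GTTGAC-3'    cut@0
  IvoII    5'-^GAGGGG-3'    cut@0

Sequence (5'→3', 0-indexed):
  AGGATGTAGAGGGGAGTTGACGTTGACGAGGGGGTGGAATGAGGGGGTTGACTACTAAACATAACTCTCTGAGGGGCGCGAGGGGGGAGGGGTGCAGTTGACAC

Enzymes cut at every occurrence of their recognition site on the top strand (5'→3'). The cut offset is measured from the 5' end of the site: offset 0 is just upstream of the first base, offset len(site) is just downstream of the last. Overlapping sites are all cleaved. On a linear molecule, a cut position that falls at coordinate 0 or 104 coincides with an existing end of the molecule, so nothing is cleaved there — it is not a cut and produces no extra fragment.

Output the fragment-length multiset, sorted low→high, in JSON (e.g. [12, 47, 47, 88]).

[6,6,6,7,7,8,8,9,10,13,24]

Per-enzyme occurrences:
  TgoIII GTTGAC/0: at [15, 21, 46, 96] ⇒ [15, 21, 46, 96]
  IvoII GAGGGG/0: at [8, 27, 40, 70, 79, 86] ⇒ [8, 27, 40, 70, 79, 86]

All cut coordinates (distinct, sorted): [8, 15, 21, 27, 40, 46, 70, 79, 86, 96]

Fragments:
  [0,8): 8 bp
  [8,15): 7 bp
  [15,21): 6 bp
  [21,27): 6 bp
  [27,40): 13 bp
  [40,46): 6 bp
  [46,70): 24 bp
  [70,79): 9 bp
  [79,86): 7 bp
  [86,96): 10 bp
  [96,104): 8 bp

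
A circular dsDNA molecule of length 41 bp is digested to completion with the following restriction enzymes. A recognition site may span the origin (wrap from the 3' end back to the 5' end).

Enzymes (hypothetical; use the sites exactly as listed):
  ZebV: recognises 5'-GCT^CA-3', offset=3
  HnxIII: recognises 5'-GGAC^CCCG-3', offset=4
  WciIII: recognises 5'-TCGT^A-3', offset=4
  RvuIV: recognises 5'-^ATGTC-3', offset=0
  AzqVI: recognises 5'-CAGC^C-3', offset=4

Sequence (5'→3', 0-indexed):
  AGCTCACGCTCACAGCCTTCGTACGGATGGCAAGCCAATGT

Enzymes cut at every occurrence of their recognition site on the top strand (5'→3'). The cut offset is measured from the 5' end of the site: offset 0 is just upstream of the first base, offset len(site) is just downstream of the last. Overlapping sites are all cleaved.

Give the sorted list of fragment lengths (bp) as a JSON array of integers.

Site scan:
  ZebV (GCTCA, off=3): starts [1, 7] → cuts [4, 10]
  HnxIII (GGACCCCG, off=4): no sites
  WciIII (TCGTA, off=4): starts [18] → cuts [22]
  RvuIV (ATGTC, off=0): no sites
  AzqVI (CAGCC, off=4): starts [12] → cuts [16]

Pooled cuts: [4, 10, 16, 22]

Fragment lengths:
  4→10: 6 bp
  10→16: 6 bp
  16→22: 6 bp
  22→4 (wrap): 41-22+4 = 23 bp

[6,6,6,23]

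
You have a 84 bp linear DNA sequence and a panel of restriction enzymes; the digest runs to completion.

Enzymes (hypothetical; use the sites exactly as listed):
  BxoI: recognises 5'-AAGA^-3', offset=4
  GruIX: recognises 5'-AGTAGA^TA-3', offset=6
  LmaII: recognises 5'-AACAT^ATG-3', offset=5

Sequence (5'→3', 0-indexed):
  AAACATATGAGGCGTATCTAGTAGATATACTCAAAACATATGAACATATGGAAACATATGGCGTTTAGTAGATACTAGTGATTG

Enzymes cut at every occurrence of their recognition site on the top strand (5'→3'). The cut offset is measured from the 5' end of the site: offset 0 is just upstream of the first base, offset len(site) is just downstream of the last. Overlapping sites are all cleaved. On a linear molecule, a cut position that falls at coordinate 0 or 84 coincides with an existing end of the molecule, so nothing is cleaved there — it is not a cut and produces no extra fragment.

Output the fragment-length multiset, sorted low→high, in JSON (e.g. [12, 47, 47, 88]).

[6,8,10,12,14,15,19]

Scan for sites:
  BxoI (AAGA, off=4): no sites
  GruIX AGTAGATA/6: at [19, 66] ⇒ [25, 72]
  LmaII AACATATG/5: at [1, 34, 42, 52] ⇒ [6, 39, 47, 57]

All cut coordinates (distinct, sorted): [6, 25, 39, 47, 57, 72]

Fragments:
  [0,6): 6 bp
  [6,25): 19 bp
  [25,39): 14 bp
  [39,47): 8 bp
  [47,57): 10 bp
  [57,72): 15 bp
  [72,84): 12 bp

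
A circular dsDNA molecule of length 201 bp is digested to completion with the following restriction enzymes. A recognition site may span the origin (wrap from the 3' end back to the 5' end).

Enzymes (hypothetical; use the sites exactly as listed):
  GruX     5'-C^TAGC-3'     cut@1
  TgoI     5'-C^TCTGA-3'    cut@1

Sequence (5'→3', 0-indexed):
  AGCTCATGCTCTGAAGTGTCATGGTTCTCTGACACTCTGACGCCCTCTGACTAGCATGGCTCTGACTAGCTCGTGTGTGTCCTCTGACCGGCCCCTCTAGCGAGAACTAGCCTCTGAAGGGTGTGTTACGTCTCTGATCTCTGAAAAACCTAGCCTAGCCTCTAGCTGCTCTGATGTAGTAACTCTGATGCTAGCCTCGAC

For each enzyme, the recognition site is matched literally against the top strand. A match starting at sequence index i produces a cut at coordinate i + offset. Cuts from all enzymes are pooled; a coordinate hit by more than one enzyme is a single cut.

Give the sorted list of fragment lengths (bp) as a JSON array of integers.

Scan for sites:
  GruX (CTAGC, off=1): starts [50, 65, 96, 106, 149, 154, 161, 190] → cuts [51, 66, 97, 107, 150, 155, 162, 191]
  TgoI (CTCTGA, off=1): starts [8, 26, 34, 44, 59, 81, 111, 131, 138, 168, 182] → cuts [9, 27, 35, 45, 60, 82, 112, 132, 139, 169, 183]

All cut coordinates (distinct, sorted): [9, 27, 35, 45, 51, 60, 66, 82, 97, 107, 112, 132, 139, 150, 155, 162, 169, 183, 191]

Fragment lengths:
  9→27: 18 bp
  27→35: 8 bp
  35→45: 10 bp
  45→51: 6 bp
  51→60: 9 bp
  60→66: 6 bp
  66→82: 16 bp
  82→97: 15 bp
  97→107: 10 bp
  107→112: 5 bp
  112→132: 20 bp
  132→139: 7 bp
  139→150: 11 bp
  150→155: 5 bp
  155→162: 7 bp
  162→169: 7 bp
  169→183: 14 bp
  183→191: 8 bp
  191→9 (wrap): 201-191+9 = 19 bp

[5,5,6,6,7,7,7,8,8,9,10,10,11,14,15,16,18,19,20]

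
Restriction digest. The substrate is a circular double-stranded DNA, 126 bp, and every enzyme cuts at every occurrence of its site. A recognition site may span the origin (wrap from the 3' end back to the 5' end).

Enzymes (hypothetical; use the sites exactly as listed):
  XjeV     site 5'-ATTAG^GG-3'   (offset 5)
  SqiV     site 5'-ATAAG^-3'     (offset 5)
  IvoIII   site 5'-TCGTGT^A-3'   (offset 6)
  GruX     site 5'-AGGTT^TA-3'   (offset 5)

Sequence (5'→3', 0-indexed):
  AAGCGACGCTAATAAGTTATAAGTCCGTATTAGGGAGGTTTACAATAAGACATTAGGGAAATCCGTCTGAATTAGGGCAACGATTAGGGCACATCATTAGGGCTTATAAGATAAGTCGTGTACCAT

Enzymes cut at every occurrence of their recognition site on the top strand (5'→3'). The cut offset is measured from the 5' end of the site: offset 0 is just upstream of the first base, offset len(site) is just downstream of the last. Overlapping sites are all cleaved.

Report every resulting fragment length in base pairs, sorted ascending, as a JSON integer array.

Per-enzyme occurrences:
  XjeV ATTAGGG/5: at [28, 51, 70, 82, 95] ⇒ [33, 56, 75, 87, 100]
  SqiV ATAAG/5: at [11, 18, 44, 105, 110, 124] ⇒ [3, 16, 23, 49, 110, 115]
  IvoIII TCGTGTA/6: at [115] ⇒ [121]
  GruX AGGTTTA/5: at [35] ⇒ [40]

All cut coordinates (distinct, sorted): [3, 16, 23, 33, 40, 49, 56, 75, 87, 100, 110, 115, 121]

Fragments:
  3→16: 13 bp
  16→23: 7 bp
  23→33: 10 bp
  33→40: 7 bp
  40→49: 9 bp
  49→56: 7 bp
  56→75: 19 bp
  75→87: 12 bp
  87→100: 13 bp
  100→110: 10 bp
  110→115: 5 bp
  115→121: 6 bp
  121→3 (wrap): 126-121+3 = 8 bp

[5,6,7,7,7,8,9,10,10,12,13,13,19]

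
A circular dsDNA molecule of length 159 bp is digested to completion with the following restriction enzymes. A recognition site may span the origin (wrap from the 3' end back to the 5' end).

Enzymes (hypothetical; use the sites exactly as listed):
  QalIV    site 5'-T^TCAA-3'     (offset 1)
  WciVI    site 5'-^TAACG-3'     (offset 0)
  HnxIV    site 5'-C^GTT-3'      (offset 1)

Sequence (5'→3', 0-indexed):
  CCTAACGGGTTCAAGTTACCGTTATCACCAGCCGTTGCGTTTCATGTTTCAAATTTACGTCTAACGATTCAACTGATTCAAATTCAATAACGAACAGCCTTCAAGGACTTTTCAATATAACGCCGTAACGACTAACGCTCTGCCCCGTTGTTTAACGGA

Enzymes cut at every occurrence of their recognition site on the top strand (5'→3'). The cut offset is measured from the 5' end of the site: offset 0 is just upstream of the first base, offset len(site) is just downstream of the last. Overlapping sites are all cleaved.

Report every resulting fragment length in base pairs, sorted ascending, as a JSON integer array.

Scan for sites:
  QalIV TTCAA/1: at [9, 47, 67, 76, 82, 99, 110] ⇒ [10, 48, 68, 77, 83, 100, 111]
  WciVI TAACG/0: at [2, 61, 87, 117, 125, 132, 152] ⇒ [2, 61, 87, 117, 125, 132, 152]
  HnxIV CGTT/1: at [19, 32, 37, 145] ⇒ [20, 33, 38, 146]

Pooled cuts: [2, 10, 20, 33, 38, 48, 61, 68, 77, 83, 87, 100, 111, 117, 125, 132, 146, 152]

Fragment lengths:
  2→10: 8 bp
  10→20: 10 bp
  20→33: 13 bp
  33→38: 5 bp
  38→48: 10 bp
  48→61: 13 bp
  61→68: 7 bp
  68→77: 9 bp
  77→83: 6 bp
  83→87: 4 bp
  87→100: 13 bp
  100→111: 11 bp
  111→117: 6 bp
  117→125: 8 bp
  125→132: 7 bp
  132→146: 14 bp
  146→152: 6 bp
  152→2 (wrap): 159-152+2 = 9 bp

[4,5,6,6,6,7,7,8,8,9,9,10,10,11,13,13,13,14]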